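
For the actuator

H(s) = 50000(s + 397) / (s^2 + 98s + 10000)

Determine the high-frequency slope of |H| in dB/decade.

Each pole contributes −20 dB/decade at high frequency; each zero contributes +20 dB/decade.
Net: 1 zero(s) − 2 pole(s) → -20 dB/decade.

-20 dB/decade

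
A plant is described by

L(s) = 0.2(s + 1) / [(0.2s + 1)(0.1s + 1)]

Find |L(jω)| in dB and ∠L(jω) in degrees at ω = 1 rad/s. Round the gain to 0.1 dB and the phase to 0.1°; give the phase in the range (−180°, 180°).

At ω = 1 rad/s:
zero (1 + j1·1) = 1 + j1 → |·| ≈ 1.4142, ∠ ≈ 45.00°
pole (1 + j1·0.2) = 1 + j0.2 → |·| ≈ 1.0198, ∠ ≈ 11.31°
pole (1 + j1·0.1) = 1 + j0.1 → |·| ≈ 1.005, ∠ ≈ 5.71°
|L| = 0.2 · 1.4142 / (1.0198 · 1.005) ≈ 0.27597
Gain = 20 log₁₀(0.27597) ≈ -11.18 dB
∠L = (45.00°) − (11.31° + 5.71°) = 27.98°

-11.2 dB, 28.0°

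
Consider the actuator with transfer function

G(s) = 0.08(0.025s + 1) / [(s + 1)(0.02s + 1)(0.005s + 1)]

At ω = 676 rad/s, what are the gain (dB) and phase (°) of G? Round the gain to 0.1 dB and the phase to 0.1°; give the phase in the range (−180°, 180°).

-87.6 dB, -162.6°

At ω = 676 rad/s:
zero (1 + j676·0.025) = 1 + j16.9 → |·| ≈ 16.93, ∠ ≈ 86.61°
pole (1 + j676·1) = 1 + j676 → |·| ≈ 676, ∠ ≈ 89.92°
pole (1 + j676·0.02) = 1 + j13.52 → |·| ≈ 13.557, ∠ ≈ 85.77°
pole (1 + j676·0.005) = 1 + j3.38 → |·| ≈ 3.5248, ∠ ≈ 73.52°
|G| = 0.08 · 16.93 / (676 · 13.557 · 3.5248) ≈ 4.1928e-05
Gain = 20 log₁₀(4.1928e-05) ≈ -87.55 dB
∠G = (86.61°) − (89.92° + 85.77° + 73.52°) = -162.60°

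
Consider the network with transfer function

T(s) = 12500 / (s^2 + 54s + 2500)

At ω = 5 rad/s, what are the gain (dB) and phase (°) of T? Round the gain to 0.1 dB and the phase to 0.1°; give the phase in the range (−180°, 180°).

14.0 dB, -6.2°

At s = jω = j5:
quadratic: (j5)² + 54·j5 + 2500 = 2475 + j270 → |·| ≈ 2489.7, ∠ ≈ 6.23°
|T| = 12500 / 2489.7 ≈ 5.0207
Gain = 20 log₁₀(5.0207) ≈ 14.02 dB
∠T = 0.00° − 6.23° = -6.23°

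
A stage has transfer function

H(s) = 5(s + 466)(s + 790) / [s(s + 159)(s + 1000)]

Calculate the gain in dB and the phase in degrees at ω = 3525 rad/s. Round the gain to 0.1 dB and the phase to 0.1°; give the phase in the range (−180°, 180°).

At s = jω = j3525:
zero (s+466): 466 + j3525 → |·| = √(466²+3525²) = √12642781 ≈ 3555.7, ∠ = arctan(3525/466) ≈ 82.47°
zero (s+790): 790 + j3525 → |·| = √(790²+3525²) = √13049725 ≈ 3612.4, ∠ = arctan(3525/790) ≈ 77.37°
pole (s+159): 159 + j3525 → |·| = √(159²+3525²) = √12450906 ≈ 3528.6, ∠ = arctan(3525/159) ≈ 87.42°
pole (s+1000): 1000 + j3525 → |·| = √(1000²+3525²) = √13425625 ≈ 3664.1, ∠ = arctan(3525/1000) ≈ 74.16°
pole at origin: |s| = 3525, ∠ = 90.00° (in denominator)
|H| = 5 · 1.2845e+07 / 4.5575e+10 ≈ 0.0014092
Gain = 20 log₁₀(0.0014092) ≈ -57.02 dB
∠H = 159.84° − 251.58° = -91.74°

-57.0 dB, -91.7°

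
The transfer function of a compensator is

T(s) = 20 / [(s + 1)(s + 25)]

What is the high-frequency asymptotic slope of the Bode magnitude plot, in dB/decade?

Each pole contributes −20 dB/decade at high frequency; each zero contributes +20 dB/decade.
Net: 0 zero(s) − 2 pole(s) → -40 dB/decade.

-40 dB/decade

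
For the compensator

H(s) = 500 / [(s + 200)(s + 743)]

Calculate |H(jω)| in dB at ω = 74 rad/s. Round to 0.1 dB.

-50.1 dB

At s = jω = j74:
pole (s+200): 200 + j74 → |·| = √(200²+74²) = √45476 ≈ 213.25, ∠ = arctan(74/200) ≈ 20.30°
pole (s+743): 743 + j74 → |·| = √(743²+74²) = √557525 ≈ 746.68, ∠ = arctan(74/743) ≈ 5.69°
|H| = 500 / 1.5923e+05 ≈ 0.0031401
Gain = 20 log₁₀(0.0031401) ≈ -50.06 dB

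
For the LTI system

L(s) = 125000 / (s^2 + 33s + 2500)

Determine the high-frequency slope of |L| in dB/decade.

Each pole contributes −20 dB/decade at high frequency; each zero contributes +20 dB/decade.
Net: 0 zero(s) − 2 pole(s) → -40 dB/decade.

-40 dB/decade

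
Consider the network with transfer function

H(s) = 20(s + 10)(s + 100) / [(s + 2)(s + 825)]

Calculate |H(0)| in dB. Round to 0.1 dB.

H(0) = 20·10·100 / (2·825) ≈ 12.121
20 log₁₀(12.121) ≈ 21.67 dB

21.7 dB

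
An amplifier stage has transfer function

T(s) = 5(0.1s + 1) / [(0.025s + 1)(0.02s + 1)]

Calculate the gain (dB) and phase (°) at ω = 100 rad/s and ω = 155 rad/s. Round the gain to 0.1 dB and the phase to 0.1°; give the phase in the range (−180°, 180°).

At ω = 100 rad/s:
zero (1 + j100·0.1) = 1 + j10 → |·| ≈ 10.05, ∠ ≈ 84.29°
pole (1 + j100·0.025) = 1 + j2.5 → |·| ≈ 2.6926, ∠ ≈ 68.20°
pole (1 + j100·0.02) = 1 + j2 → |·| ≈ 2.2361, ∠ ≈ 63.43°
|T| = 5 · 10.05 / (2.6926 · 2.2361) ≈ 8.3459
Gain = 20 log₁₀(8.3459) ≈ 18.43 dB
∠T = (84.29°) − (68.20° + 63.43°) = -47.34°

At ω = 155 rad/s:
zero (1 + j155·0.1) = 1 + j15.5 → |·| ≈ 15.532, ∠ ≈ 86.31°
pole (1 + j155·0.025) = 1 + j3.875 → |·| ≈ 4.002, ∠ ≈ 75.53°
pole (1 + j155·0.02) = 1 + j3.1 → |·| ≈ 3.2573, ∠ ≈ 72.12°
|T| = 5 · 15.532 / (4.002 · 3.2573) ≈ 5.9575
Gain = 20 log₁₀(5.9575) ≈ 15.50 dB
∠T = (86.31°) − (75.53° + 72.12°) = -61.34°

ω = 100: 18.4 dB, -47.3°; ω = 155: 15.5 dB, -61.3°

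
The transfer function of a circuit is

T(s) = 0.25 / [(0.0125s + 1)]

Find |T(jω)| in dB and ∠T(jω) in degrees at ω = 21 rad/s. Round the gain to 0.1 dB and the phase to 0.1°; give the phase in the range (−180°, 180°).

-12.3 dB, -14.7°

At ω = 21 rad/s:
pole (1 + j21·0.0125) = 1 + j0.2625 → |·| ≈ 1.0339, ∠ ≈ 14.71°
|T| = 0.25 · 1 / (1.0339) ≈ 0.2418
Gain = 20 log₁₀(0.2418) ≈ -12.33 dB
∠T = (0°) − (14.71°) = -14.71°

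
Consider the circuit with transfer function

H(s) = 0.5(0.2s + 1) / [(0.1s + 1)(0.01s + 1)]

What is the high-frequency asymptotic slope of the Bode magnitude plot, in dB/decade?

Each pole contributes −20 dB/decade at high frequency; each zero contributes +20 dB/decade.
Net: 1 zero(s) − 2 pole(s) → -20 dB/decade.

-20 dB/decade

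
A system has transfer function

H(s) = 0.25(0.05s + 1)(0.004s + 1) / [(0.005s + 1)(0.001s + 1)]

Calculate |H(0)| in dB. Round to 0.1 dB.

-12.0 dB

H(0) = 0.25 · 1 / 1 = 0.25
20 log₁₀(0.25) ≈ -12.04 dB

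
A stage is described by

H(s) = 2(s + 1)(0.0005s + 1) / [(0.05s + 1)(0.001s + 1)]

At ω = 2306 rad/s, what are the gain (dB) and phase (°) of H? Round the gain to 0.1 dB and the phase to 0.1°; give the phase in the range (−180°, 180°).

At ω = 2306 rad/s:
zero (1 + j2306·1) = 1 + j2306 → |·| ≈ 2306, ∠ ≈ 89.98°
zero (1 + j2306·0.0005) = 1 + j1.153 → |·| ≈ 1.5262, ∠ ≈ 49.06°
pole (1 + j2306·0.05) = 1 + j115.3 → |·| ≈ 115.3, ∠ ≈ 89.50°
pole (1 + j2306·0.001) = 1 + j2.306 → |·| ≈ 2.5135, ∠ ≈ 66.56°
|H| = 2 · 2306 · 1.5262 / (115.3 · 2.5135) ≈ 24.288
Gain = 20 log₁₀(24.288) ≈ 27.71 dB
∠H = (89.98° + 49.06°) − (89.50° + 66.56°) = -17.02°

27.7 dB, -17.0°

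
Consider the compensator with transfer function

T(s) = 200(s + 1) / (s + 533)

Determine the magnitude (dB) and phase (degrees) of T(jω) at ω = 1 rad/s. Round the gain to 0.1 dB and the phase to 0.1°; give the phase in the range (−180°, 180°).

At s = jω = j1:
zero (s+1): 1 + j1 → |·| = √(1²+1²) = √2 ≈ 1.4142, ∠ = arctan(1/1) ≈ 45.00°
pole (s+533): 533 + j1 → |·| = √(533²+1²) = √284090 ≈ 533, ∠ = arctan(1/533) ≈ 0.11°
|T| = 200 · 1.4142 / 533 ≈ 0.53066
Gain = 20 log₁₀(0.53066) ≈ -5.50 dB
∠T = 45.00° − 0.11° = 44.89°

-5.5 dB, 44.9°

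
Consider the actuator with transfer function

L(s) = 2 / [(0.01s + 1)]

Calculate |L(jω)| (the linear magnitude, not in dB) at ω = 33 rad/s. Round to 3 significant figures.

At ω = 33 rad/s:
pole (1 + j33·0.01) = 1 + j0.33 → |·| ≈ 1.053, ∠ ≈ 18.26°
|L| = 2 · 1 / (1.053) ≈ 1.8993

1.90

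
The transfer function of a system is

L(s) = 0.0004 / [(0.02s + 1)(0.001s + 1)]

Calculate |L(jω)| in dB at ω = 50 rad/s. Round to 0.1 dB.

At ω = 50 rad/s:
pole (1 + j50·0.02) = 1 + j1 → |·| ≈ 1.4142, ∠ ≈ 45.00°
pole (1 + j50·0.001) = 1 + j0.05 → |·| ≈ 1.0012, ∠ ≈ 2.86°
|L| = 0.0004 · 1 / (1.4142 · 1.0012) ≈ 0.00028251
Gain = 20 log₁₀(0.00028251) ≈ -70.98 dB

-71.0 dB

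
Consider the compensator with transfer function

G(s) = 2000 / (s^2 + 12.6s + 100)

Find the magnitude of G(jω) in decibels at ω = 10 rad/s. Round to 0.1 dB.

24.0 dB

At s = jω = j10:
quadratic: (j10)² + 12.6·j10 + 100 = 0 + j126 → |·| ≈ 126, ∠ ≈ 90.00°
|G| = 2000 / 126 ≈ 15.873
Gain = 20 log₁₀(15.873) ≈ 24.01 dB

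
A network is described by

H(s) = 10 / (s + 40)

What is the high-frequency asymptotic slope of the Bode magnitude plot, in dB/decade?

Each pole contributes −20 dB/decade at high frequency; each zero contributes +20 dB/decade.
Net: 0 zero(s) − 1 pole(s) → -20 dB/decade.

-20 dB/decade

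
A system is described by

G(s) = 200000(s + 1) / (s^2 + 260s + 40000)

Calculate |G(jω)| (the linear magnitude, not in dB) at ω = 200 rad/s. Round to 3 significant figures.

At s = jω = j200:
zero (s+1): 1 + j200 → |·| = √(1²+200²) = √40001 ≈ 200, ∠ = arctan(200/1) ≈ 89.71°
quadratic: (j200)² + 260·j200 + 40000 = 0 + j52000 → |·| ≈ 52000, ∠ ≈ 90.00°
|G| = 200000 · 200 / 52000 ≈ 769.23

769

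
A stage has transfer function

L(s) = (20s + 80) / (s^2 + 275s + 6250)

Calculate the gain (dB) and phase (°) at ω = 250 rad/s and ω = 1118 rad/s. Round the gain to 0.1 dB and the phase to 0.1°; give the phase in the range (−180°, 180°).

ω = 250: -25.0 dB, -40.2°; ω = 1118: -35.2 dB, -76.3°

Substitute s = j250:
Numerator: 20(j250) + 80 = 80 + j5000
Denominator: (j250)^2 + 275(j250) + 6250 = -56250 + j68750
|N| = √(80² + 5000²) ≈ 5000.6, ∠N ≈ 89.08°
|D| = √(56250² + 68750²) ≈ 88829, ∠D ≈ 129.29°
|L| = 5000.6 / 88829 ≈ 0.056295
Gain = 20 log₁₀(0.056295) ≈ -24.99 dB
∠L = 89.08° − 129.29° = -40.21°

Substitute s = j1118:
Numerator: 20(j1118) + 80 = 80 + j22360
Denominator: (j1118)^2 + 275(j1118) + 6250 = -1243674 + j307450
|N| = √(80² + 22360²) ≈ 22360, ∠N ≈ 89.80°
|D| = √(1243674² + 307450²) ≈ 1.2811e+06, ∠D ≈ 166.11°
|L| = 22360 / 1.2811e+06 ≈ 0.017454
Gain = 20 log₁₀(0.017454) ≈ -35.16 dB
∠L = 89.80° − 166.11° = -76.31°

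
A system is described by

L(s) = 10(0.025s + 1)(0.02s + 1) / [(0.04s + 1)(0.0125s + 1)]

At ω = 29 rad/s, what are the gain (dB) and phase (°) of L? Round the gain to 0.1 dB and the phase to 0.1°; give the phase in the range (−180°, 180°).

At ω = 29 rad/s:
zero (1 + j29·0.025) = 1 + j0.725 → |·| ≈ 1.2352, ∠ ≈ 35.94°
zero (1 + j29·0.02) = 1 + j0.58 → |·| ≈ 1.156, ∠ ≈ 30.11°
pole (1 + j29·0.04) = 1 + j1.16 → |·| ≈ 1.5315, ∠ ≈ 49.24°
pole (1 + j29·0.0125) = 1 + j0.3625 → |·| ≈ 1.0637, ∠ ≈ 19.93°
|L| = 10 · 1.2352 · 1.156 / (1.5315 · 1.0637) ≈ 8.7651
Gain = 20 log₁₀(8.7651) ≈ 18.86 dB
∠L = (35.94° + 30.11°) − (49.24° + 19.93°) = -3.12°

18.9 dB, -3.1°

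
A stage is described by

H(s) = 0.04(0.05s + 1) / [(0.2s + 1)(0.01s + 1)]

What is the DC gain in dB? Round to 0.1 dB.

H(0) = 0.04 · 1 / 1 = 0.04
20 log₁₀(0.04) ≈ -27.96 dB

-28.0 dB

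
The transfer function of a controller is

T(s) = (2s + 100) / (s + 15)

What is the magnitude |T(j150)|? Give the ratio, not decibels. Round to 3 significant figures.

Substitute s = j150:
Numerator: 2(j150) + 100 = 100 + j300
Denominator: (j150) + 15 = 15 + j150
|N| = √(100² + 300²) ≈ 316.23, ∠N ≈ 71.57°
|D| = √(15² + 150²) ≈ 150.75, ∠D ≈ 84.29°
|T| = 316.23 / 150.75 ≈ 2.0977

2.10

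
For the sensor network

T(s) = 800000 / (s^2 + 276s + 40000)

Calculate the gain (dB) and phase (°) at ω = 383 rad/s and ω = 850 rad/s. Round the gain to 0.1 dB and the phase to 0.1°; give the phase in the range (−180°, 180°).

At s = jω = j383:
quadratic: (j383)² + 276·j383 + 40000 = -106689 + j105708 → |·| ≈ 1.5019e+05, ∠ ≈ 135.26°
|T| = 800000 / 1.5019e+05 ≈ 5.3266
Gain = 20 log₁₀(5.3266) ≈ 14.53 dB
∠T = 0.00° − 135.26° = -135.26°

At s = jω = j850:
quadratic: (j850)² + 276·j850 + 40000 = -682500 + j234600 → |·| ≈ 7.2169e+05, ∠ ≈ 161.03°
|T| = 800000 / 7.2169e+05 ≈ 1.1085
Gain = 20 log₁₀(1.1085) ≈ 0.89 dB
∠T = 0.00° − 161.03° = -161.03°

ω = 383: 14.5 dB, -135.3°; ω = 850: 0.9 dB, -161.0°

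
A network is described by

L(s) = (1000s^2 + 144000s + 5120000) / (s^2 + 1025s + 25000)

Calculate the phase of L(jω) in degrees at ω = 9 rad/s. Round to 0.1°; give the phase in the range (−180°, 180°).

-5.9°

Substitute s = j9:
Numerator: 1000(j9)^2 + 144000(j9) + 5120000 = 5039000 + j1296000
Denominator: (j9)^2 + 1025(j9) + 25000 = 24919 + j9225
|N| = √(5039000² + 1296000²) ≈ 5.203e+06, ∠N ≈ 14.42°
|D| = √(24919² + 9225²) ≈ 26572, ∠D ≈ 20.31°
∠L = 14.42° − 20.31° = -5.89°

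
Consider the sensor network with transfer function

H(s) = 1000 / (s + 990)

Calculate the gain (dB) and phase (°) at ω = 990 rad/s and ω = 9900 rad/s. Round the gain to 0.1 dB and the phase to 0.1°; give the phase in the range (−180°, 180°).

ω = 990: -2.9 dB, -45.0°; ω = 9900: -20.0 dB, -84.3°

Substitute s = j990:
Numerator: 1000 = 1000 + j0
Denominator: (j990) + 990 = 990 + j990
|N| = √(1000² + 0²) ≈ 1000, ∠N ≈ 0.00°
|D| = √(990² + 990²) ≈ 1400.1, ∠D ≈ 45.00°
|H| = 1000 / 1400.1 ≈ 0.71423
Gain = 20 log₁₀(0.71423) ≈ -2.92 dB
∠H = 0.00° − 45.00° = -45.00°

Substitute s = j9900:
Numerator: 1000 = 1000 + j0
Denominator: (j9900) + 990 = 990 + j9900
|N| = √(1000² + 0²) ≈ 1000, ∠N ≈ 0.00°
|D| = √(990² + 9900²) ≈ 9949.4, ∠D ≈ 84.29°
|H| = 1000 / 9949.4 ≈ 0.10051
Gain = 20 log₁₀(0.10051) ≈ -19.96 dB
∠H = 0.00° − 84.29° = -84.29°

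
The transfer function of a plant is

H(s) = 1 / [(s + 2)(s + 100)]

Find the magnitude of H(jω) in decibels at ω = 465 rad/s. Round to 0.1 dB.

-106.9 dB

At s = jω = j465:
pole (s+2): 2 + j465 → |·| = √(2²+465²) = √216229 ≈ 465, ∠ = arctan(465/2) ≈ 89.75°
pole (s+100): 100 + j465 → |·| = √(100²+465²) = √226225 ≈ 475.63, ∠ = arctan(465/100) ≈ 77.86°
|H| = 1 / 2.2117e+05 ≈ 4.5214e-06
Gain = 20 log₁₀(4.5214e-06) ≈ -106.89 dB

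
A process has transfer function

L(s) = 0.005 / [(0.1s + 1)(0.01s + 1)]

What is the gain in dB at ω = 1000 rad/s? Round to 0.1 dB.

At ω = 1000 rad/s:
pole (1 + j1000·0.1) = 1 + j100 → |·| ≈ 100, ∠ ≈ 89.43°
pole (1 + j1000·0.01) = 1 + j10 → |·| ≈ 10.05, ∠ ≈ 84.29°
|L| = 0.005 · 1 / (100 · 10.05) ≈ 4.9751e-06
Gain = 20 log₁₀(4.9751e-06) ≈ -106.06 dB

-106.1 dB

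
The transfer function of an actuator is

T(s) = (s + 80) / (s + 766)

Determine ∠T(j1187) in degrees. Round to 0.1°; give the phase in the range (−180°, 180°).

29.0°

Substitute s = j1187:
Numerator: (j1187) + 80 = 80 + j1187
Denominator: (j1187) + 766 = 766 + j1187
|N| = √(80² + 1187²) ≈ 1189.7, ∠N ≈ 86.14°
|D| = √(766² + 1187²) ≈ 1412.7, ∠D ≈ 57.16°
∠T = 86.14° − 57.16° = 28.98°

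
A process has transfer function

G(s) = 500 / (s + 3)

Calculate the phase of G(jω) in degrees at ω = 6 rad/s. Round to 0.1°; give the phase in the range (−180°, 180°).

-63.4°

At s = jω = j6:
pole (s+3): 3 + j6 → |·| = √(3²+6²) = √45 ≈ 6.7082, ∠ = arctan(6/3) ≈ 63.43°
∠G = 0.00° − 63.43° = -63.43°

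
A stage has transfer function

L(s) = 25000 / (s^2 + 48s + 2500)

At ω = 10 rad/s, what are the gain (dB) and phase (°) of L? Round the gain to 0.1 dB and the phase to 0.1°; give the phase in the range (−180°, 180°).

At s = jω = j10:
quadratic: (j10)² + 48·j10 + 2500 = 2400 + j480 → |·| ≈ 2447.5, ∠ ≈ 11.31°
|L| = 25000 / 2447.5 ≈ 10.215
Gain = 20 log₁₀(10.215) ≈ 20.18 dB
∠L = 0.00° − 11.31° = -11.31°

20.2 dB, -11.3°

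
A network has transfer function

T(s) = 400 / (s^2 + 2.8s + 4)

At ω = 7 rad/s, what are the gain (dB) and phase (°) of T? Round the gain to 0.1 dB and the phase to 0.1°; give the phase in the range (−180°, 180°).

18.2 dB, -156.5°

At s = jω = j7:
quadratic: (j7)² + 2.8·j7 + 4 = -45 + j19.6 → |·| ≈ 49.083, ∠ ≈ 156.46°
|T| = 400 / 49.083 ≈ 8.1495
Gain = 20 log₁₀(8.1495) ≈ 18.22 dB
∠T = 0.00° − 156.46° = -156.46°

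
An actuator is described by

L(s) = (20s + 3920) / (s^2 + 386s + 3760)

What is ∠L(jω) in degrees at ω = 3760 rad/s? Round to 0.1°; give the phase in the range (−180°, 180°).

Substitute s = j3760:
Numerator: 20(j3760) + 3920 = 3920 + j75200
Denominator: (j3760)^2 + 386(j3760) + 3760 = -14133840 + j1451360
|N| = √(3920² + 75200²) ≈ 75302, ∠N ≈ 87.02°
|D| = √(14133840² + 1451360²) ≈ 1.4208e+07, ∠D ≈ 174.14°
∠L = 87.02° − 174.14° = -87.12°

-87.1°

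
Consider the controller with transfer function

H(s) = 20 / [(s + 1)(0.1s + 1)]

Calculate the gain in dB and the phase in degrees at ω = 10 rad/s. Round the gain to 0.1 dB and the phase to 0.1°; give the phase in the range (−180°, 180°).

3.0 dB, -129.3°

At ω = 10 rad/s:
pole (1 + j10·1) = 1 + j10 → |·| ≈ 10.05, ∠ ≈ 84.29°
pole (1 + j10·0.1) = 1 + j1 → |·| ≈ 1.4142, ∠ ≈ 45.00°
|H| = 20 · 1 / (10.05 · 1.4142) ≈ 1.4072
Gain = 20 log₁₀(1.4072) ≈ 2.97 dB
∠H = (0°) − (84.29° + 45.00°) = -129.29°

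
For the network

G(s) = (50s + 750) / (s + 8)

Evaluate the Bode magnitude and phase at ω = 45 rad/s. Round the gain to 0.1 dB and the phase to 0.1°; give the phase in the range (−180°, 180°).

Substitute s = j45:
Numerator: 50(j45) + 750 = 750 + j2250
Denominator: (j45) + 8 = 8 + j45
|N| = √(750² + 2250²) ≈ 2371.7, ∠N ≈ 71.57°
|D| = √(8² + 45²) ≈ 45.706, ∠D ≈ 79.92°
|G| = 2371.7 / 45.706 ≈ 51.89
Gain = 20 log₁₀(51.89) ≈ 34.30 dB
∠G = 71.57° − 79.92° = -8.35°

34.3 dB, -8.4°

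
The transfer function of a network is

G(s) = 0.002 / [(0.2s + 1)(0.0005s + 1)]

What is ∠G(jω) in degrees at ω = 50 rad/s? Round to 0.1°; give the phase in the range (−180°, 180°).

At ω = 50 rad/s:
pole (1 + j50·0.2) = 1 + j10 → |·| ≈ 10.05, ∠ ≈ 84.29°
pole (1 + j50·0.0005) = 1 + j0.025 → |·| ≈ 1.0003, ∠ ≈ 1.43°
∠G = (0°) − (84.29° + 1.43°) = -85.72°

-85.7°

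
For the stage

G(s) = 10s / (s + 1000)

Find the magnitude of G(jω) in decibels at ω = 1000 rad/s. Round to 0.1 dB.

At s = jω = j1000:
zero at origin: s = j1000 → |·| = 1000, ∠ = 90.00°
pole (s+1000): 1000 + j1000 → |·| = √(1000²+1000²) = √2000000 ≈ 1414.2, ∠ = arctan(1000/1000) ≈ 45.00°
|G| = 10 · 1000 / 1414.2 ≈ 7.0711
Gain = 20 log₁₀(7.0711) ≈ 16.99 dB

17.0 dB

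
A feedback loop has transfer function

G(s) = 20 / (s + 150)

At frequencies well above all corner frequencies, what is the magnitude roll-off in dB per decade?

-20 dB/decade

Each pole contributes −20 dB/decade at high frequency; each zero contributes +20 dB/decade.
Net: 0 zero(s) − 1 pole(s) → -20 dB/decade.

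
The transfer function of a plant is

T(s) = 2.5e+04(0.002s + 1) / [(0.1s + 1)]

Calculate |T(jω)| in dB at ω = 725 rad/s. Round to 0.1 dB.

At ω = 725 rad/s:
zero (1 + j725·0.002) = 1 + j1.45 → |·| ≈ 1.7614, ∠ ≈ 55.41°
pole (1 + j725·0.1) = 1 + j72.5 → |·| ≈ 72.507, ∠ ≈ 89.21°
|T| = 2.5e+04 · 1.7614 / (72.507) ≈ 607.32
Gain = 20 log₁₀(607.32) ≈ 55.67 dB

55.7 dB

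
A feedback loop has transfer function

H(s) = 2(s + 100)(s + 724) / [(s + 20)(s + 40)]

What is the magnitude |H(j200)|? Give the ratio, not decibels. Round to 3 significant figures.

At s = jω = j200:
zero (s+100): 100 + j200 → |·| = √(100²+200²) = √50000 ≈ 223.61, ∠ = arctan(200/100) ≈ 63.43°
zero (s+724): 724 + j200 → |·| = √(724²+200²) = √564176 ≈ 751.12, ∠ = arctan(200/724) ≈ 15.44°
pole (s+20): 20 + j200 → |·| = √(20²+200²) = √40400 ≈ 201, ∠ = arctan(200/20) ≈ 84.29°
pole (s+40): 40 + j200 → |·| = √(40²+200²) = √41600 ≈ 203.96, ∠ = arctan(200/40) ≈ 78.69°
|H| = 2 · 1.6796e+05 / 40996 ≈ 8.194

8.19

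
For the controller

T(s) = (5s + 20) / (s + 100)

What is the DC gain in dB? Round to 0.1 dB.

T(0) = 20 / 100 = 0.2
20 log₁₀(0.2) ≈ -13.98 dB

-14.0 dB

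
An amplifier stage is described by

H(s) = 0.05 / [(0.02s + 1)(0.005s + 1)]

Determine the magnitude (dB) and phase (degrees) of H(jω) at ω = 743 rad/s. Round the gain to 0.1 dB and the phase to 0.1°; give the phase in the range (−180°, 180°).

-61.2 dB, -161.1°

At ω = 743 rad/s:
pole (1 + j743·0.02) = 1 + j14.86 → |·| ≈ 14.894, ∠ ≈ 86.15°
pole (1 + j743·0.005) = 1 + j3.715 → |·| ≈ 3.8472, ∠ ≈ 74.93°
|H| = 0.05 · 1 / (14.894 · 3.8472) ≈ 0.0008726
Gain = 20 log₁₀(0.0008726) ≈ -61.18 dB
∠H = (0°) − (86.15° + 74.93°) = -161.08°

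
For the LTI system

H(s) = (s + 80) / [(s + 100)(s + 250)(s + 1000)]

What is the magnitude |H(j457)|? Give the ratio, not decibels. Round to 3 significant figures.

1.73e-06

At s = jω = j457:
zero (s+80): 80 + j457 → |·| = √(80²+457²) = √215249 ≈ 463.95, ∠ = arctan(457/80) ≈ 80.07°
pole (s+100): 100 + j457 → |·| = √(100²+457²) = √218849 ≈ 467.81, ∠ = arctan(457/100) ≈ 77.66°
pole (s+250): 250 + j457 → |·| = √(250²+457²) = √271349 ≈ 520.91, ∠ = arctan(457/250) ≈ 61.32°
pole (s+1000): 1000 + j457 → |·| = √(1000²+457²) = √1208849 ≈ 1099.5, ∠ = arctan(457/1000) ≈ 24.56°
|H| = 1 · 463.95 / 2.6793e+08 ≈ 1.7316e-06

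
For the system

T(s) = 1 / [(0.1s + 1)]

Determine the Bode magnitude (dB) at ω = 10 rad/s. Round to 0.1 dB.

-3.0 dB

At ω = 10 rad/s:
pole (1 + j10·0.1) = 1 + j1 → |·| ≈ 1.4142, ∠ ≈ 45.00°
|T| = 1 · 1 / (1.4142) ≈ 0.70711
Gain = 20 log₁₀(0.70711) ≈ -3.01 dB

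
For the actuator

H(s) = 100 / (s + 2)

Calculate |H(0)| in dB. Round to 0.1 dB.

34.0 dB

H(0) = 100 / 2 = 50
20 log₁₀(50) ≈ 33.98 dB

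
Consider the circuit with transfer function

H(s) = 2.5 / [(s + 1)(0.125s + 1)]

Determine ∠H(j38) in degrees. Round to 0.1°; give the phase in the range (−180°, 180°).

At ω = 38 rad/s:
pole (1 + j38·1) = 1 + j38 → |·| ≈ 38.013, ∠ ≈ 88.49°
pole (1 + j38·0.125) = 1 + j4.75 → |·| ≈ 4.8541, ∠ ≈ 78.11°
∠H = (0°) − (88.49° + 78.11°) = -166.60°

-166.6°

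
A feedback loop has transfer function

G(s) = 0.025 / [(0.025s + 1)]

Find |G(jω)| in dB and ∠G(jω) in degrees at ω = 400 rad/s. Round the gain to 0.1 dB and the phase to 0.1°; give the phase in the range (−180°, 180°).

-52.1 dB, -84.3°

At ω = 400 rad/s:
pole (1 + j400·0.025) = 1 + j10 → |·| ≈ 10.05, ∠ ≈ 84.29°
|G| = 0.025 · 1 / (10.05) ≈ 0.0024876
Gain = 20 log₁₀(0.0024876) ≈ -52.08 dB
∠G = (0°) − (84.29°) = -84.29°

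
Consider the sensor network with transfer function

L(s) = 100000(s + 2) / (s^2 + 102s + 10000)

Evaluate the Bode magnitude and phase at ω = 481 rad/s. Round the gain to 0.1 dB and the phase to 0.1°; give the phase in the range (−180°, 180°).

46.5 dB, -77.7°

At s = jω = j481:
zero (s+2): 2 + j481 → |·| = √(2²+481²) = √231365 ≈ 481, ∠ = arctan(481/2) ≈ 89.76°
quadratic: (j481)² + 102·j481 + 10000 = -221361 + j49062 → |·| ≈ 2.2673e+05, ∠ ≈ 167.50°
|L| = 100000 · 481 / 2.2673e+05 ≈ 212.15
Gain = 20 log₁₀(212.15) ≈ 46.53 dB
∠L = 89.76° − 167.50° = -77.74°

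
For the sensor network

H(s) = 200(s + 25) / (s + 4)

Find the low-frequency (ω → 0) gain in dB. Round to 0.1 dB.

H(0) = 200·25 / (4) = 1250
20 log₁₀(1250) ≈ 61.94 dB

61.9 dB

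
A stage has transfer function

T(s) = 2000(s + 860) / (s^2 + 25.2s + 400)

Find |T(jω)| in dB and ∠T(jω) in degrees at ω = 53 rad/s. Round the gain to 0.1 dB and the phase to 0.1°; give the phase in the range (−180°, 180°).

At s = jω = j53:
zero (s+860): 860 + j53 → |·| = √(860²+53²) = √742409 ≈ 861.63, ∠ = arctan(53/860) ≈ 3.53°
quadratic: (j53)² + 25.2·j53 + 400 = -2409 + j1335.6 → |·| ≈ 2754.5, ∠ ≈ 151.00°
|T| = 2000 · 861.63 / 2754.5 ≈ 625.62
Gain = 20 log₁₀(625.62) ≈ 55.93 dB
∠T = 3.53° − 151.00° = -147.47°

55.9 dB, -147.5°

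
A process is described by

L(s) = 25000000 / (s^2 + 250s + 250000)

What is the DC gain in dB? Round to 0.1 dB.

40.0 dB

L(0) = 25000000 / 250000 = 100
20 log₁₀(100) ≈ 40.00 dB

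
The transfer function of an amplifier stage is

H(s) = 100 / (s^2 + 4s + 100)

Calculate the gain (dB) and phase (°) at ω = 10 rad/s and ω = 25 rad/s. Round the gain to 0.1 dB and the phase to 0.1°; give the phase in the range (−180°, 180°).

ω = 10: 8.0 dB, -90.0°; ω = 25: -14.6 dB, -169.2°

At s = jω = j10:
quadratic: (j10)² + 4·j10 + 100 = 0 + j40 → |·| ≈ 40, ∠ ≈ 90.00°
|H| = 100 / 40 ≈ 2.5
Gain = 20 log₁₀(2.5) ≈ 7.96 dB
∠H = 0.00° − 90.00° = -90.00°

At s = jω = j25:
quadratic: (j25)² + 4·j25 + 100 = -525 + j100 → |·| ≈ 534.44, ∠ ≈ 169.22°
|H| = 100 / 534.44 ≈ 0.18711
Gain = 20 log₁₀(0.18711) ≈ -14.56 dB
∠H = 0.00° − 169.22° = -169.22°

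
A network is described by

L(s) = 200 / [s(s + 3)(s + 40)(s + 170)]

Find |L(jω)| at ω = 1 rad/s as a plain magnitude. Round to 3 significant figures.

At s = jω = j1:
pole (s+3): 3 + j1 → |·| = √(3²+1²) = √10 ≈ 3.1623, ∠ = arctan(1/3) ≈ 18.43°
pole (s+40): 40 + j1 → |·| = √(40²+1²) = √1601 ≈ 40.012, ∠ = arctan(1/40) ≈ 1.43°
pole (s+170): 170 + j1 → |·| = √(170²+1²) = √28901 ≈ 170, ∠ = arctan(1/170) ≈ 0.34°
pole at origin: |s| = 1, ∠ = 90.00° (in denominator)
|L| = 200 / 21510 ≈ 0.009298

0.00930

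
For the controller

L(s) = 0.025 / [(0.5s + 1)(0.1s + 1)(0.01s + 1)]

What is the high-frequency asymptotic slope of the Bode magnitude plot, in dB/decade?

-60 dB/decade

Each pole contributes −20 dB/decade at high frequency; each zero contributes +20 dB/decade.
Net: 0 zero(s) − 3 pole(s) → -60 dB/decade.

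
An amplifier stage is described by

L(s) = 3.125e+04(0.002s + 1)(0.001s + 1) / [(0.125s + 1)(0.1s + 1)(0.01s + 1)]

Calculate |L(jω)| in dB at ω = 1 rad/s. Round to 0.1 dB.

At ω = 1 rad/s:
zero (1 + j1·0.002) = 1 + j0.002 → |·| ≈ 1, ∠ ≈ 0.11°
zero (1 + j1·0.001) = 1 + j0.001 → |·| ≈ 1, ∠ ≈ 0.06°
pole (1 + j1·0.125) = 1 + j0.125 → |·| ≈ 1.0078, ∠ ≈ 7.13°
pole (1 + j1·0.1) = 1 + j0.1 → |·| ≈ 1.005, ∠ ≈ 5.71°
pole (1 + j1·0.01) = 1 + j0.01 → |·| ≈ 1, ∠ ≈ 0.57°
|L| = 3.125e+04 · 1 · 1 / (1.0078 · 1.005 · 1) ≈ 30854
Gain = 20 log₁₀(30854) ≈ 89.79 dB

89.8 dB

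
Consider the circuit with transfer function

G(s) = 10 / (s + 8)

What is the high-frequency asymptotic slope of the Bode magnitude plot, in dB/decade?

Each pole contributes −20 dB/decade at high frequency; each zero contributes +20 dB/decade.
Net: 0 zero(s) − 1 pole(s) → -20 dB/decade.

-20 dB/decade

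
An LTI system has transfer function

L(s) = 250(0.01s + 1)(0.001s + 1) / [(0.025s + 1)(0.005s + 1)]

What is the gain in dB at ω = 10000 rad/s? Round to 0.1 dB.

26.1 dB

At ω = 10000 rad/s:
zero (1 + j10000·0.01) = 1 + j100 → |·| ≈ 100, ∠ ≈ 89.43°
zero (1 + j10000·0.001) = 1 + j10 → |·| ≈ 10.05, ∠ ≈ 84.29°
pole (1 + j10000·0.025) = 1 + j250 → |·| ≈ 250, ∠ ≈ 89.77°
pole (1 + j10000·0.005) = 1 + j50 → |·| ≈ 50.01, ∠ ≈ 88.85°
|L| = 250 · 100 · 10.05 / (250 · 50.01) ≈ 20.096
Gain = 20 log₁₀(20.096) ≈ 26.06 dB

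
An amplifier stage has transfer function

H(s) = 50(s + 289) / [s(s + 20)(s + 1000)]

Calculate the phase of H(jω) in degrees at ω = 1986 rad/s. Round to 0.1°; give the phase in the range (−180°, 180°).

-161.0°

At s = jω = j1986:
zero (s+289): 289 + j1986 → |·| = √(289²+1986²) = √4027717 ≈ 2006.9, ∠ = arctan(1986/289) ≈ 81.72°
pole (s+20): 20 + j1986 → |·| = √(20²+1986²) = √3944596 ≈ 1986.1, ∠ = arctan(1986/20) ≈ 89.42°
pole (s+1000): 1000 + j1986 → |·| = √(1000²+1986²) = √4944196 ≈ 2223.6, ∠ = arctan(1986/1000) ≈ 63.27°
pole at origin: |s| = 1986, ∠ = 90.00° (in denominator)
∠H = 81.72° − 242.69° = -160.97°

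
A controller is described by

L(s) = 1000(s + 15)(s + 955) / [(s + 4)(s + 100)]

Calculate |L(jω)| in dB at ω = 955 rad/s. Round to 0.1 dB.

63.0 dB

At s = jω = j955:
zero (s+15): 15 + j955 → |·| = √(15²+955²) = √912250 ≈ 955.12, ∠ = arctan(955/15) ≈ 89.10°
zero (s+955): 955 + j955 → |·| = √(955²+955²) = √1824050 ≈ 1350.6, ∠ = arctan(955/955) ≈ 45.00°
pole (s+4): 4 + j955 → |·| = √(4²+955²) = √912041 ≈ 955.01, ∠ = arctan(955/4) ≈ 89.76°
pole (s+100): 100 + j955 → |·| = √(100²+955²) = √922025 ≈ 960.22, ∠ = arctan(955/100) ≈ 84.02°
|L| = 1000 · 1.29e+06 / 9.1702e+05 ≈ 1406.7
Gain = 20 log₁₀(1406.7) ≈ 62.96 dB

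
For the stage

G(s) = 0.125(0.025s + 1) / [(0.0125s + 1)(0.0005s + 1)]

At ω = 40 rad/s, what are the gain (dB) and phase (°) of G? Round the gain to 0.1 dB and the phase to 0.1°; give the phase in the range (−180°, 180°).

At ω = 40 rad/s:
zero (1 + j40·0.025) = 1 + j1 → |·| ≈ 1.4142, ∠ ≈ 45.00°
pole (1 + j40·0.0125) = 1 + j0.5 → |·| ≈ 1.118, ∠ ≈ 26.57°
pole (1 + j40·0.0005) = 1 + j0.02 → |·| ≈ 1.0002, ∠ ≈ 1.15°
|G| = 0.125 · 1.4142 / (1.118 · 1.0002) ≈ 0.15809
Gain = 20 log₁₀(0.15809) ≈ -16.02 dB
∠G = (45.00°) − (26.57° + 1.15°) = 17.28°

-16.0 dB, 17.3°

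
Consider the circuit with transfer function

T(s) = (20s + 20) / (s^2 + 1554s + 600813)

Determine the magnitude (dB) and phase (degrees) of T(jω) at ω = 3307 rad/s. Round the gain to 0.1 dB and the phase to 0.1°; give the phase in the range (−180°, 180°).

Substitute s = j3307:
Numerator: 20(j3307) + 20 = 20 + j66140
Denominator: (j3307)^2 + 1554(j3307) + 600813 = -10335436 + j5139078
|N| = √(20² + 66140²) ≈ 66140, ∠N ≈ 89.98°
|D| = √(10335436² + 5139078²) ≈ 1.1543e+07, ∠D ≈ 153.56°
|T| = 66140 / 1.1543e+07 ≈ 0.0057299
Gain = 20 log₁₀(0.0057299) ≈ -44.84 dB
∠T = 89.98° − 153.56° = -63.58°

-44.8 dB, -63.6°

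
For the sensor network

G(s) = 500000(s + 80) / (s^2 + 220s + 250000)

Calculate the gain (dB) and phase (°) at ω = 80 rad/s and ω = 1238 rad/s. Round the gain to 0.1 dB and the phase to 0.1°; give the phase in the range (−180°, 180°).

ω = 80: 47.3 dB, 40.9°; ω = 1238: 53.5 dB, -81.7°

At s = jω = j80:
zero (s+80): 80 + j80 → |·| = √(80²+80²) = √12800 ≈ 113.14, ∠ = arctan(80/80) ≈ 45.00°
quadratic: (j80)² + 220·j80 + 250000 = 243600 + j17600 → |·| ≈ 2.4423e+05, ∠ ≈ 4.13°
|G| = 500000 · 113.14 / 2.4423e+05 ≈ 231.63
Gain = 20 log₁₀(231.63) ≈ 47.30 dB
∠G = 45.00° − 4.13° = 40.87°

At s = jω = j1238:
zero (s+80): 80 + j1238 → |·| = √(80²+1238²) = √1539044 ≈ 1240.6, ∠ = arctan(1238/80) ≈ 86.30°
quadratic: (j1238)² + 220·j1238 + 250000 = -1282644 + j272360 → |·| ≈ 1.3112e+06, ∠ ≈ 168.01°
|G| = 500000 · 1240.6 / 1.3112e+06 ≈ 473.08
Gain = 20 log₁₀(473.08) ≈ 53.50 dB
∠G = 86.30° − 168.01° = -81.71°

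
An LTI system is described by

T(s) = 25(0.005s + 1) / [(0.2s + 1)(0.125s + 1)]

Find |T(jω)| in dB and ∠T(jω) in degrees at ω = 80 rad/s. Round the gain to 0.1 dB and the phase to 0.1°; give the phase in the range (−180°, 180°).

At ω = 80 rad/s:
zero (1 + j80·0.005) = 1 + j0.4 → |·| ≈ 1.077, ∠ ≈ 21.80°
pole (1 + j80·0.2) = 1 + j16 → |·| ≈ 16.031, ∠ ≈ 86.42°
pole (1 + j80·0.125) = 1 + j10 → |·| ≈ 10.05, ∠ ≈ 84.29°
|T| = 25 · 1.077 / (16.031 · 10.05) ≈ 0.16712
Gain = 20 log₁₀(0.16712) ≈ -15.54 dB
∠T = (21.80°) − (86.42° + 84.29°) = -148.91°

-15.5 dB, -148.9°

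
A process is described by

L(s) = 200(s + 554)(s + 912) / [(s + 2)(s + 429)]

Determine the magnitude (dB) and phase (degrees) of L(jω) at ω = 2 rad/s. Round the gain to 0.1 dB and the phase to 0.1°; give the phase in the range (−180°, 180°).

98.4 dB, -44.9°

At s = jω = j2:
zero (s+554): 554 + j2 → |·| = √(554²+2²) = √306920 ≈ 554, ∠ = arctan(2/554) ≈ 0.21°
zero (s+912): 912 + j2 → |·| = √(912²+2²) = √831748 ≈ 912, ∠ = arctan(2/912) ≈ 0.13°
pole (s+2): 2 + j2 → |·| = √(2²+2²) = √8 ≈ 2.8284, ∠ = arctan(2/2) ≈ 45.00°
pole (s+429): 429 + j2 → |·| = √(429²+2²) = √184045 ≈ 429, ∠ = arctan(2/429) ≈ 0.27°
|L| = 200 · 5.0525e+05 / 1213.4 ≈ 83278
Gain = 20 log₁₀(83278) ≈ 98.41 dB
∠L = 0.34° − 45.27° = -44.93°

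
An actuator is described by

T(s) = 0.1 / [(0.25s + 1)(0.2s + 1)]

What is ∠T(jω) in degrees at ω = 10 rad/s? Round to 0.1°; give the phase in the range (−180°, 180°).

At ω = 10 rad/s:
pole (1 + j10·0.25) = 1 + j2.5 → |·| ≈ 2.6926, ∠ ≈ 68.20°
pole (1 + j10·0.2) = 1 + j2 → |·| ≈ 2.2361, ∠ ≈ 63.43°
∠T = (0°) − (68.20° + 63.43°) = -131.63°

-131.6°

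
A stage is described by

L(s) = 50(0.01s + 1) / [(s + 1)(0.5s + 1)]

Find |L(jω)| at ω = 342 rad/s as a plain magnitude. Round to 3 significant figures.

0.00305

At ω = 342 rad/s:
zero (1 + j342·0.01) = 1 + j3.42 → |·| ≈ 3.5632, ∠ ≈ 73.70°
pole (1 + j342·1) = 1 + j342 → |·| ≈ 342, ∠ ≈ 89.83°
pole (1 + j342·0.5) = 1 + j171 → |·| ≈ 171, ∠ ≈ 89.66°
|L| = 50 · 3.5632 / (342 · 171) ≈ 0.0030464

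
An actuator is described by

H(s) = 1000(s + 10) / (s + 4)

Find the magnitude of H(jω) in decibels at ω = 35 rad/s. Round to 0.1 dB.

At s = jω = j35:
zero (s+10): 10 + j35 → |·| = √(10²+35²) = √1325 ≈ 36.401, ∠ = arctan(35/10) ≈ 74.05°
pole (s+4): 4 + j35 → |·| = √(4²+35²) = √1241 ≈ 35.228, ∠ = arctan(35/4) ≈ 83.48°
|H| = 1000 · 36.401 / 35.228 ≈ 1033.3
Gain = 20 log₁₀(1033.3) ≈ 60.28 dB

60.3 dB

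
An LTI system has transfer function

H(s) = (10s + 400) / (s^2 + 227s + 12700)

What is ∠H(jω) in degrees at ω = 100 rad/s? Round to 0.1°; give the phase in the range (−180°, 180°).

Substitute s = j100:
Numerator: 10(j100) + 400 = 400 + j1000
Denominator: (j100)^2 + 227(j100) + 12700 = 2700 + j22700
|N| = √(400² + 1000²) ≈ 1077, ∠N ≈ 68.20°
|D| = √(2700² + 22700²) ≈ 22860, ∠D ≈ 83.22°
∠H = 68.20° − 83.22° = -15.02°

-15.0°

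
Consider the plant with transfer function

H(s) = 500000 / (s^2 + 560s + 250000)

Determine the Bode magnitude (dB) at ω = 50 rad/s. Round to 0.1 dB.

At s = jω = j50:
quadratic: (j50)² + 560·j50 + 250000 = 247500 + j28000 → |·| ≈ 2.4908e+05, ∠ ≈ 6.45°
|H| = 500000 / 2.4908e+05 ≈ 2.0074
Gain = 20 log₁₀(2.0074) ≈ 6.05 dB

6.1 dB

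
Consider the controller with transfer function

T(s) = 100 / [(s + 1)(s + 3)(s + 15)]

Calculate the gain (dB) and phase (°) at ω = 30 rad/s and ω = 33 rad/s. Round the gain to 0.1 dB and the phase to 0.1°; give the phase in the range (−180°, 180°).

At s = jω = j30:
pole (s+1): 1 + j30 → |·| = √(1²+30²) = √901 ≈ 30.017, ∠ = arctan(30/1) ≈ 88.09°
pole (s+3): 3 + j30 → |·| = √(3²+30²) = √909 ≈ 30.15, ∠ = arctan(30/3) ≈ 84.29°
pole (s+15): 15 + j30 → |·| = √(15²+30²) = √1125 ≈ 33.541, ∠ = arctan(30/15) ≈ 63.43°
|T| = 100 / 30355 ≈ 0.0032944
Gain = 20 log₁₀(0.0032944) ≈ -49.64 dB
∠T = 0.00° − 235.81° = -235.81° ≡ 124.19° (principal value)

At s = jω = j33:
pole (s+1): 1 + j33 → |·| = √(1²+33²) = √1090 ≈ 33.015, ∠ = arctan(33/1) ≈ 88.26°
pole (s+3): 3 + j33 → |·| = √(3²+33²) = √1098 ≈ 33.136, ∠ = arctan(33/3) ≈ 84.81°
pole (s+15): 15 + j33 → |·| = √(15²+33²) = √1314 ≈ 36.249, ∠ = arctan(33/15) ≈ 65.56°
|T| = 100 / 39656 ≈ 0.0025217
Gain = 20 log₁₀(0.0025217) ≈ -51.97 dB
∠T = 0.00° − 238.63° = -238.63° ≡ 121.37° (principal value)

ω = 30: -49.6 dB, 124.2°; ω = 33: -52.0 dB, 121.4°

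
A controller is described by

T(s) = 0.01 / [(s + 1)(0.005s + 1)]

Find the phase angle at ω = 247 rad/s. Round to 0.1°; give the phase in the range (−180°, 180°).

At ω = 247 rad/s:
pole (1 + j247·1) = 1 + j247 → |·| ≈ 247, ∠ ≈ 89.77°
pole (1 + j247·0.005) = 1 + j1.235 → |·| ≈ 1.5891, ∠ ≈ 51.00°
∠T = (0°) − (89.77° + 51.00°) = -140.77°

-140.8°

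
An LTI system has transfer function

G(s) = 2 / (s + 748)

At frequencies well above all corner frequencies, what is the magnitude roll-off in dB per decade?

Each pole contributes −20 dB/decade at high frequency; each zero contributes +20 dB/decade.
Net: 0 zero(s) − 1 pole(s) → -20 dB/decade.

-20 dB/decade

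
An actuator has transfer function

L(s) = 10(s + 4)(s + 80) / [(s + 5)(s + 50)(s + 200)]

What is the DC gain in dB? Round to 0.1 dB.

-23.9 dB

L(0) = 10·4·80 / (5·50·200) = 0.064
20 log₁₀(0.064) ≈ -23.88 dB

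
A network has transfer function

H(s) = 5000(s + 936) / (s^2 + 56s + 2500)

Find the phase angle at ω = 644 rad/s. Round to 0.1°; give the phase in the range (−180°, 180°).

At s = jω = j644:
zero (s+936): 936 + j644 → |·| = √(936²+644²) = √1290832 ≈ 1136.1, ∠ = arctan(644/936) ≈ 34.53°
quadratic: (j644)² + 56·j644 + 2500 = -412236 + j36064 → |·| ≈ 4.1381e+05, ∠ ≈ 175.00°
∠H = 34.53° − 175.00° = -140.47°

-140.5°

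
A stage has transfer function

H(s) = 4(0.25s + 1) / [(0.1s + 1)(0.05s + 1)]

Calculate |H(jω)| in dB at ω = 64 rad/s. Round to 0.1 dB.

At ω = 64 rad/s:
zero (1 + j64·0.25) = 1 + j16 → |·| ≈ 16.031, ∠ ≈ 86.42°
pole (1 + j64·0.1) = 1 + j6.4 → |·| ≈ 6.4777, ∠ ≈ 81.12°
pole (1 + j64·0.05) = 1 + j3.2 → |·| ≈ 3.3526, ∠ ≈ 72.65°
|H| = 4 · 16.031 / (6.4777 · 3.3526) ≈ 2.9527
Gain = 20 log₁₀(2.9527) ≈ 9.40 dB

9.4 dB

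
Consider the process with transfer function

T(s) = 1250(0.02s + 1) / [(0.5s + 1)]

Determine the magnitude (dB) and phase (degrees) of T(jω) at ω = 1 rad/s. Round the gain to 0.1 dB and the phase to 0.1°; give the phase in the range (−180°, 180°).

At ω = 1 rad/s:
zero (1 + j1·0.02) = 1 + j0.02 → |·| ≈ 1.0002, ∠ ≈ 1.15°
pole (1 + j1·0.5) = 1 + j0.5 → |·| ≈ 1.118, ∠ ≈ 26.57°
|T| = 1250 · 1.0002 / (1.118) ≈ 1118.3
Gain = 20 log₁₀(1118.3) ≈ 60.97 dB
∠T = (1.15°) − (26.57°) = -25.42°

61.0 dB, -25.4°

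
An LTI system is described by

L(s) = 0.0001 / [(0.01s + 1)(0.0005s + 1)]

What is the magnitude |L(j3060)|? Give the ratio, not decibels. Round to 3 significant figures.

1.79e-06

At ω = 3060 rad/s:
pole (1 + j3060·0.01) = 1 + j30.6 → |·| ≈ 30.616, ∠ ≈ 88.13°
pole (1 + j3060·0.0005) = 1 + j1.53 → |·| ≈ 1.8278, ∠ ≈ 56.83°
|L| = 0.0001 · 1 / (30.616 · 1.8278) ≈ 1.787e-06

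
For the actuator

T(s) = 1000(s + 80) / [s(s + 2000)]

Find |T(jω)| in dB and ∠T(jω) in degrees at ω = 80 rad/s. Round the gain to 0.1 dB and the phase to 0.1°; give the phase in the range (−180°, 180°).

At s = jω = j80:
zero (s+80): 80 + j80 → |·| = √(80²+80²) = √12800 ≈ 113.14, ∠ = arctan(80/80) ≈ 45.00°
pole (s+2000): 2000 + j80 → |·| = √(2000²+80²) = √4006400 ≈ 2001.6, ∠ = arctan(80/2000) ≈ 2.29°
pole at origin: |s| = 80, ∠ = 90.00° (in denominator)
|T| = 1000 · 113.14 / 1.6013e+05 ≈ 0.70655
Gain = 20 log₁₀(0.70655) ≈ -3.02 dB
∠T = 45.00° − 92.29° = -47.29°

-3.0 dB, -47.3°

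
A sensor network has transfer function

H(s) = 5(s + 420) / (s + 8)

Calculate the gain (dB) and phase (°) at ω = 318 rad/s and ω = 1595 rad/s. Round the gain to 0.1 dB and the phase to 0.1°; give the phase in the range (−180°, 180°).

ω = 318: 18.4 dB, -51.4°; ω = 1595: 14.3 dB, -14.5°

At s = jω = j318:
zero (s+420): 420 + j318 → |·| = √(420²+318²) = √277524 ≈ 526.81, ∠ = arctan(318/420) ≈ 37.13°
pole (s+8): 8 + j318 → |·| = √(8²+318²) = √101188 ≈ 318.1, ∠ = arctan(318/8) ≈ 88.56°
|H| = 5 · 526.81 / 318.1 ≈ 8.2806
Gain = 20 log₁₀(8.2806) ≈ 18.36 dB
∠H = 37.13° − 88.56° = -51.43°

At s = jω = j1595:
zero (s+420): 420 + j1595 → |·| = √(420²+1595²) = √2720425 ≈ 1649.4, ∠ = arctan(1595/420) ≈ 75.25°
pole (s+8): 8 + j1595 → |·| = √(8²+1595²) = √2544089 ≈ 1595, ∠ = arctan(1595/8) ≈ 89.71°
|H| = 5 · 1649.4 / 1595 ≈ 5.1705
Gain = 20 log₁₀(5.1705) ≈ 14.27 dB
∠H = 75.25° − 89.71° = -14.46°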